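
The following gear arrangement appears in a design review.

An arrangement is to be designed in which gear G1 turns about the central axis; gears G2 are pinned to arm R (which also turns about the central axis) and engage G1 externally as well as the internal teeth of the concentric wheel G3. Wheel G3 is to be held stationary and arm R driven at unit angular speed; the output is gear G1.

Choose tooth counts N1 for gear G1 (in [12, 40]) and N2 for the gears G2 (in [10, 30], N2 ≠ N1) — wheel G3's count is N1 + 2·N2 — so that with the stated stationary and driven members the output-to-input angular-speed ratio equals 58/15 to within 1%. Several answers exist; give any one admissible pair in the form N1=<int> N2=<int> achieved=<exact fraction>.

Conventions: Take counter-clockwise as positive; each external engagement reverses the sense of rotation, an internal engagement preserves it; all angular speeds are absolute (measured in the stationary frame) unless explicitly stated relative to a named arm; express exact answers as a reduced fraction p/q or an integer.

N1=15 N2=14 achieved=58/15

topology: planetary set — design target 58/15, arm = carrier (Willis)
Willis with ω_ring = 0: ω_sun/ω_arm = (N1+N3)/N1; set equal to 58/15  ⇒  N3/N1 = 58/15 − 1 = 43/15
N3 = N1 + 2·N2  ⇒  N2/N1 = (N3/N1 − 1)/2 = (43/15 − 1)/2 = 14/15
smallest multiple with N1 ≥ 12 and N2 ≥ 10: k = 1  ⇒  N1 = 1·15 = 15, N2 = 1·14 = 14 (N1 ≤ 40, N2 ≤ 30, N2 ≠ N1 ✓), N3 = 15 + 2·14 = 43
check: (N1+N3)/N1 with N1 = 15, N3 = 43 gives 58/15; |achieved − target| = 0 ≤ 29/750 ✓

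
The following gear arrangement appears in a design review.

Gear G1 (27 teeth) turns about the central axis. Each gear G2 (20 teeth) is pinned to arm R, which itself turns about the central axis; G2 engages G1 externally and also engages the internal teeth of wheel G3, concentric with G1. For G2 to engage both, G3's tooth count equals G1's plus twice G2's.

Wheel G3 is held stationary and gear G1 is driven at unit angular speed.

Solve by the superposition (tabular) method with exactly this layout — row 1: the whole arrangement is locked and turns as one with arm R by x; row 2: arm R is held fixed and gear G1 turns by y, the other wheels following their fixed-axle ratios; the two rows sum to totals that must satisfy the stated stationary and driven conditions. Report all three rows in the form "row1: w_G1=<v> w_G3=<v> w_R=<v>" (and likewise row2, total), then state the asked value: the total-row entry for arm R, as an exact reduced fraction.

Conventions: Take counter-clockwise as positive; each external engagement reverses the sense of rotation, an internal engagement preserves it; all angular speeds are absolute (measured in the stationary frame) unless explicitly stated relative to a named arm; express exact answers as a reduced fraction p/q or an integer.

recognized (axles ride arm R): planetary set, 27/20/67 teeth
row 1 (train locked, turned with arm): all members turn x
row 2 — arm fixed, fixed-axis ratios: sun y, ring −(27/67)·y, arm 0
boundary: total ω_ring = x − (27/67)·y = 0 and total ω_sun = x + y = 1  ⇒  y = 67/94, x = 27/94
row 2 ring = −(27/67)·67/94 = -27/94
totals (row 1 + row 2): sun 27/94 + 67/94 = 1, ring 27/94 + (-27/94) = 0, arm 27/94 + 0 = 27/94
asked cell (total, arm) = 27/94

row1: w_G1=27/94 w_G3=27/94 w_R=27/94
row2: w_G1=67/94 w_G3=-27/94 w_R=0
total: w_G1=1 w_G3=0 w_R=27/94
asked value: 27/94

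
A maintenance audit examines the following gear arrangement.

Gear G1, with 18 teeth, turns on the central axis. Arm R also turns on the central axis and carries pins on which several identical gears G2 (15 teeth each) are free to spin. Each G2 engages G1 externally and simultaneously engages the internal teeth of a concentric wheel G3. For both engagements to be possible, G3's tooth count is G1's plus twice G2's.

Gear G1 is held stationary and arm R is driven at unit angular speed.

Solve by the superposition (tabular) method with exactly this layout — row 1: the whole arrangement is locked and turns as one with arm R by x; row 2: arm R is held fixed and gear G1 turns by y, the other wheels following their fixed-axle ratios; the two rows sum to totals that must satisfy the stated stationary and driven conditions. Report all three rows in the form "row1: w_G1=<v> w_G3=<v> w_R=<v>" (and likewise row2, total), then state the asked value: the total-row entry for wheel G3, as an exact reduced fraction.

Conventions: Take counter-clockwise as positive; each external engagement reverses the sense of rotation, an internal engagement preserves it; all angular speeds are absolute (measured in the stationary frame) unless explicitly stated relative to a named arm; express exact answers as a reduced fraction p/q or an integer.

row1: w_G1=1 w_G3=1 w_R=1
row2: w_G1=-1 w_G3=3/8 w_R=0
total: w_G1=0 w_G3=11/8 w_R=1
asked value: 11/8

planetary set (18T centre, 15T on arm, 48T internal) — Willis relation
superposition row 1 [locked train]: every member turns x
row 2 — arm fixed, fixed-axis ratios: sun y, ring −(18/48)·y, arm 0
boundary: total ω_sun = x + y = 0 and total ω_arm = x = 1  ⇒  y = -1, x = 1
row 2 ring = −(18/48)·(-1) = 3/8
totals (row 1 + row 2): sun 1 + (-1) = 0, ring 1 + 3/8 = 11/8, arm 1 + 0 = 1
asked cell (total, ring) = 11/8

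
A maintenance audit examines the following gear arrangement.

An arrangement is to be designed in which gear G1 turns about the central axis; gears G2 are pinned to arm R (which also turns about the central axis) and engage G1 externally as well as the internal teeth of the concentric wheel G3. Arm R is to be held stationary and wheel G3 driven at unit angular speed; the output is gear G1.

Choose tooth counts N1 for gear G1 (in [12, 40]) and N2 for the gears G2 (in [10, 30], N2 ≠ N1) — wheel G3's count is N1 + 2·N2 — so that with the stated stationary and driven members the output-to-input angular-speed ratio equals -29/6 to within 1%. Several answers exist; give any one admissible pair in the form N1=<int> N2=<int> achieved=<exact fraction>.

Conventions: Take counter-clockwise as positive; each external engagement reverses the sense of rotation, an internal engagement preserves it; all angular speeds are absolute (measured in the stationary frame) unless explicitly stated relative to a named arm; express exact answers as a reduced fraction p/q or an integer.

topology: planetary set — design target -29/6, arm = carrier (Willis)
Willis with ω_arm = 0: ω_sun/ω_ring = −N3/N1; set equal to -29/6  ⇒  N3/N1 = −(-29/6) = 29/6
N3 = N1 + 2·N2  ⇒  N2/N1 = (N3/N1 − 1)/2 = (29/6 − 1)/2 = 23/12
smallest multiple with N1 ≥ 12 and N2 ≥ 10: k = 1  ⇒  N1 = 1·12 = 12, N2 = 1·23 = 23 (N1 ≤ 40, N2 ≤ 30, N2 ≠ N1 ✓), N3 = 12 + 2·23 = 58
check: −N3/N1 with N1 = 12, N3 = 58 gives -29/6; |achieved − target| = 0 ≤ 29/600 ✓

N1=12 N2=23 achieved=-29/6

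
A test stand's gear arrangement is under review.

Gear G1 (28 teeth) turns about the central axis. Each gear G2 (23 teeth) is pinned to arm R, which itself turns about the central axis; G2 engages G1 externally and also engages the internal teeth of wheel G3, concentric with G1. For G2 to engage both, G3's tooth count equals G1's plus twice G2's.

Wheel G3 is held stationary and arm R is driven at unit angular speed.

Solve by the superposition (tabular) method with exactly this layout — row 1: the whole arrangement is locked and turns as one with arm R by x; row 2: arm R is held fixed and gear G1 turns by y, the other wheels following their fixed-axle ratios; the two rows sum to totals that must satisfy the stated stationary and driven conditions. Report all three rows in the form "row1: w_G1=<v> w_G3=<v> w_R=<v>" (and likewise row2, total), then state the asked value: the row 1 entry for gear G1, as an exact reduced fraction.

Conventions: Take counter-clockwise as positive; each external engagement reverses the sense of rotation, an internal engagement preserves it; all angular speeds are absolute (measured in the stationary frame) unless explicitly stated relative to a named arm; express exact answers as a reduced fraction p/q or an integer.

topology: planetary set — G1 28T / G2 23T / G3 74T, arm = carrier (Willis)
row 1 — lock + rotate with arm: ω_sun = ω_ring = ω_arm = x
superposition row 2 [arm held]: sun y, ring −(28/74)·y, arm 0
boundary: total ω_ring = x − (28/74)·y = 0 and total ω_arm = x = 1  ⇒  y = 37/14, x = 1
row 2 ring = −(28/74)·37/14 = -1
totals (row 1 + row 2): sun 1 + 37/14 = 51/14, ring 1 + (-1) = 0, arm 1 + 0 = 1
asked cell (row1, sun) = 1

row1: w_G1=1 w_G3=1 w_R=1
row2: w_G1=37/14 w_G3=-1 w_R=0
total: w_G1=51/14 w_G3=0 w_R=1
asked value: 1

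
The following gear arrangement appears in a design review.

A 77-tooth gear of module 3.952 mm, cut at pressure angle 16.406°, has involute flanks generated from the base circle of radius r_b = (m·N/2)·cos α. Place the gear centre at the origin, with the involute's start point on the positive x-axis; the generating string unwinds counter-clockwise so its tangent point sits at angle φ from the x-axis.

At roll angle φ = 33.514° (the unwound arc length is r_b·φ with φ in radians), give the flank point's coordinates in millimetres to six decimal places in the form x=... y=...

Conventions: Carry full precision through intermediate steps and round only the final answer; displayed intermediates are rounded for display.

single-mesh involute tooth geometry (77T wheel at module 3.952)
pitch radius r_p = m·N/2 = 3.952·77/2 = 152.152000
base radius r_b = r_p·cos α = 152.152000·cos 16.406° = 145.957040
roll angle φ = 33.514° = 0.58492965 rad
x = r_b·(cos φ + φ·sin φ) = 168.830612
y = r_b·(sin φ − φ·cos φ) = 9.407674

x=168.830612 y=9.407674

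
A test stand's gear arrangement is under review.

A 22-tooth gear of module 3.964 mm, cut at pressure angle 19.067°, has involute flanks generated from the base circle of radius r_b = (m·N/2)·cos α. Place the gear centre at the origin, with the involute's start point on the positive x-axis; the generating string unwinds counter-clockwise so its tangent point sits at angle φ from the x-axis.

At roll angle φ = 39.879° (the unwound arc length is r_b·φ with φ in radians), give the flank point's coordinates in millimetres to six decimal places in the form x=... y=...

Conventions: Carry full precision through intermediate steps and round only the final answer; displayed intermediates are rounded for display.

x=50.017322 y=4.411416

single-mesh involute tooth geometry (22T wheel at module 3.964)
pitch radius r_p = m·N/2 = 3.964·22/2 = 43.604000
base radius r_b = r_p·cos α = 43.604000·cos 19.067° = 41.211763
roll angle φ = 39.879° = 0.69601985 rad
x = r_b·(cos φ + φ·sin φ) = 50.017322
y = r_b·(sin φ − φ·cos φ) = 4.411416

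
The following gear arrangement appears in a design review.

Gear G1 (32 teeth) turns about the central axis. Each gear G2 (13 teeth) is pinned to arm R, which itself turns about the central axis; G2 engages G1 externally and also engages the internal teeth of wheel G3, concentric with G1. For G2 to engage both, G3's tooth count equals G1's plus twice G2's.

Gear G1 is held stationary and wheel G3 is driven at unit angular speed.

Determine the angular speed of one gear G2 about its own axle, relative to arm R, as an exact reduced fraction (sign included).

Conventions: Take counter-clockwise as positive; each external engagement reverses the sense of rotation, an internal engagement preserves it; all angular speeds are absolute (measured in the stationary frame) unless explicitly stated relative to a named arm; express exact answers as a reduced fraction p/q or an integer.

recognized (axles ride arm R): planetary set, 32/13/58 teeth
ring teeth: 32 + 2·13 = 58
32(ω_sun−ω_arm) = −58(ω_ring−ω_arm),  ω_sun = 0, ω_ring = 1
32(0−ω_arm) = −58(1−ω_arm)  ⇒  90·ω_arm = 58  ⇒  ω_arm = 29/45
sun–planet mesh: 32·(0−29/45) = −13·(ω_p−ω_arm)  ⇒  ω_p−ω_arm = 928/585
exact speed ratio = 928/585

928/585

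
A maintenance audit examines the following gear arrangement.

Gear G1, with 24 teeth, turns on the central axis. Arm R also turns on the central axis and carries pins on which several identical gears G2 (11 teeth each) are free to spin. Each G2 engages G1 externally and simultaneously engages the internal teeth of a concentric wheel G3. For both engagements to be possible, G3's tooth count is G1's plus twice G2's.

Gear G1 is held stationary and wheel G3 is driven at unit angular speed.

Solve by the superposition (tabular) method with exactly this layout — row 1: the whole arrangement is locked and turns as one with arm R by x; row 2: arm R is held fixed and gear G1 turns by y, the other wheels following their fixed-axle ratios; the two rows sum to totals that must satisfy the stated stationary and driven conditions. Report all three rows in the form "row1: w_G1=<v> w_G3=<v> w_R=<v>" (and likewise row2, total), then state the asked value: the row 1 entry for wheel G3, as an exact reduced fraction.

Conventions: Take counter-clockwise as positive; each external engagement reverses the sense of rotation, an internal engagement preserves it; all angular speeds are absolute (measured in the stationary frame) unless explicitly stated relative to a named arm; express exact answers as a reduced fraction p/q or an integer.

row1: w_G1=23/35 w_G3=23/35 w_R=23/35
row2: w_G1=-23/35 w_G3=12/35 w_R=0
total: w_G1=0 w_G3=1 w_R=23/35
asked value: 23/35

class = planetary set [G3 = 24+2·11 = 46; Willis about the carrier]
row 1 (train locked, turned with arm): all members turn x
row 2 — arm fixed, fixed-axis ratios: sun y, ring −(24/46)·y, arm 0
boundary: total ω_sun = x + y = 0 and total ω_ring = x − (24/46)·y = 1  ⇒  y = -23/35, x = 23/35
row 2 ring = −(24/46)·(-23/35) = 12/35
totals (row 1 + row 2): sun 23/35 + (-23/35) = 0, ring 23/35 + 12/35 = 1, arm 23/35 + 0 = 23/35
asked cell (row1, ring) = 23/35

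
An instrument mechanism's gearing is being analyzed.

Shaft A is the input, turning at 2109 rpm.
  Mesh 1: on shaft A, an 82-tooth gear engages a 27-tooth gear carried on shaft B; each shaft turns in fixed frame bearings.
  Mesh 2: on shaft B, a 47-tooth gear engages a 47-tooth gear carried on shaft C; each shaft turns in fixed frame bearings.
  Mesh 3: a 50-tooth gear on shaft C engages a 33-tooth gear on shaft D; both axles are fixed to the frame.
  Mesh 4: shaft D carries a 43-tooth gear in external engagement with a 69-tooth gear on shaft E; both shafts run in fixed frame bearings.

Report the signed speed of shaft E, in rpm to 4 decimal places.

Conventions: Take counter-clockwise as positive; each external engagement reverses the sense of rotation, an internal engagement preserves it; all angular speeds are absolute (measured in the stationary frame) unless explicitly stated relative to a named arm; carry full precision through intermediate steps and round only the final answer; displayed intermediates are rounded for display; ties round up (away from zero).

+6047.8651 rpm

recognized (5 fixed axles, 4 meshes): fixed-axis compound train
mesh 1 [82T→27T]: ω = 2109.0000×82/27 = 6405.1111 rpm, sense flips to −
mesh 2 [47T→47T]: ω = 6405.1111×47/47 = 6405.1111 rpm, sense flips to +
mesh 3 [50T→33T]: ω = 6405.1111×50/33 = 9704.7138 rpm, sense flips to −
mesh 4 [43T→69T]: ω = 9704.7138×43/69 = 6047.8651 rpm, sense flips to +
signed output speed = +6047.8651 rpm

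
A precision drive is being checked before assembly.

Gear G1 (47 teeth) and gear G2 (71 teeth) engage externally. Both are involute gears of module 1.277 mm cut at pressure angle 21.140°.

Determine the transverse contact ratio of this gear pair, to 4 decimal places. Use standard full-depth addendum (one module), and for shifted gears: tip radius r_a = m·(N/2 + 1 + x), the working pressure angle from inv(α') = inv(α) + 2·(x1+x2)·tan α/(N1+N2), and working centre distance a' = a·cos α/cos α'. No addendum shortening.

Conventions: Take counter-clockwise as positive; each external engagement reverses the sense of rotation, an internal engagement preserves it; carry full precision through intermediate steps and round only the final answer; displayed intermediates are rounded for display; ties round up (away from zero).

recognized (one external pair, fixed centres): single-mesh tooth geometry, m = 1.277, N1 = 47, N2 = 71
base radii: r_b1 = 27.989920, r_b2 = 42.282645
tip radii: r_a1 = 31.286500, r_a2 = 46.610500
no profile shift: α' = α, a' = a
action lengths: √(r_a1²−r_b1²) = 13.978893, √(r_a2²−r_b2²) = 19.614194
base pitch p_b = π·m·cos α = 3.741827
CR = (13.978893 + 19.614194 − 75.343000·sin 21.14000°)/3.741827 = 1.715948
contact ratio ≈ 1.7159

1.7159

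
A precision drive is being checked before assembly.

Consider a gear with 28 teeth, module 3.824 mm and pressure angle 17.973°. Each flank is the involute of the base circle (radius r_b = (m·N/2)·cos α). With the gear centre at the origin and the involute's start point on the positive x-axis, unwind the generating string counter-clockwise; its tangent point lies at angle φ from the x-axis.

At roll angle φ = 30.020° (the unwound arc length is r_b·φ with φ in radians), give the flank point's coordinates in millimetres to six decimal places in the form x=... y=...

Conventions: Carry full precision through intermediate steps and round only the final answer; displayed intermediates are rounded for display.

x=57.440907 y=2.375156

recognized (one wheel, involute flank): single-mesh tooth geometry, m = 3.824, N = 28
pitch radius r_p = m·N/2 = 3.824·28/2 = 53.536000
base radius r_b = r_p·cos α = 53.536000·cos 17.973° = 50.923552
roll angle φ = 30.020° = 0.52394784 rad
x = r_b·(cos φ + φ·sin φ) = 57.440907
y = r_b·(sin φ − φ·cos φ) = 2.375156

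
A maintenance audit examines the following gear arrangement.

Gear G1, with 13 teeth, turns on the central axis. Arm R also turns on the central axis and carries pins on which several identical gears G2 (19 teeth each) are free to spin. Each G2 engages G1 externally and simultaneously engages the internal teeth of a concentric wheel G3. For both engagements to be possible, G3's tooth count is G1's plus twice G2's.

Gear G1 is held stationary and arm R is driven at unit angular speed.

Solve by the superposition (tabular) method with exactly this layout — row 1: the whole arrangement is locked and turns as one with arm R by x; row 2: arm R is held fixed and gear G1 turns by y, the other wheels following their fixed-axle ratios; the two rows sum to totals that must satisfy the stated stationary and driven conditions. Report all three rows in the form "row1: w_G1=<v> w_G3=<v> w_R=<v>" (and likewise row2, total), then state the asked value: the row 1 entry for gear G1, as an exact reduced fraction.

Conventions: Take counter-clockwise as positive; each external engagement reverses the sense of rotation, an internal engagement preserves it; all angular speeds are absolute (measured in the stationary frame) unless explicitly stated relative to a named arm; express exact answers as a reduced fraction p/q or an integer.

row1: w_G1=1 w_G3=1 w_R=1
row2: w_G1=-1 w_G3=13/51 w_R=0
total: w_G1=0 w_G3=64/51 w_R=1
asked value: 1

class = planetary set [G3 = 13+2·19 = 51; Willis about the carrier]
row 1 — lock + rotate with arm: ω_sun = ω_ring = ω_arm = x
row 2 — arm fixed, fixed-axis ratios: sun y, ring −(13/51)·y, arm 0
boundary: total ω_sun = x + y = 0 and total ω_arm = x = 1  ⇒  y = -1, x = 1
row 2 ring = −(13/51)·(-1) = 13/51
totals (row 1 + row 2): sun 1 + (-1) = 0, ring 1 + 13/51 = 64/51, arm 1 + 0 = 1
asked cell (row1, sun) = 1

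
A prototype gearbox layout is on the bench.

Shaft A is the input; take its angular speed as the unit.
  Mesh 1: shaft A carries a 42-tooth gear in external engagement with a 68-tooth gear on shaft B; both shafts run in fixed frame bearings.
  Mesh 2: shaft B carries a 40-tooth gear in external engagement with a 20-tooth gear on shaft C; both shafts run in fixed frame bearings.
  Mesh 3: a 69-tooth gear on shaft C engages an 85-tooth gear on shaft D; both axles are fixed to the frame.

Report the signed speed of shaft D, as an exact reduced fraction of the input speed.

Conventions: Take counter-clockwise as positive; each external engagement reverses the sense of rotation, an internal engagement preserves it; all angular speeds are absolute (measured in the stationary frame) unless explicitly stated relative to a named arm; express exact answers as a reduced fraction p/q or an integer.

-1449/1445

3-mesh fixed-axis compound train (all bearings frame-fixed)
mesh 1 [42T→68T]: |ω|/ω_in = 1×42/68 = 21/34, sense flips to −
mesh 2 [40T→20T]: |ω|/ω_in = (21/34)×40/20 = 21/17, sense flips to +
mesh 3 [69T→85T]: |ω|/ω_in = (21/17)×69/85 = 1449/1445, sense flips to −
signed output speed (× input speed) = -1449/1445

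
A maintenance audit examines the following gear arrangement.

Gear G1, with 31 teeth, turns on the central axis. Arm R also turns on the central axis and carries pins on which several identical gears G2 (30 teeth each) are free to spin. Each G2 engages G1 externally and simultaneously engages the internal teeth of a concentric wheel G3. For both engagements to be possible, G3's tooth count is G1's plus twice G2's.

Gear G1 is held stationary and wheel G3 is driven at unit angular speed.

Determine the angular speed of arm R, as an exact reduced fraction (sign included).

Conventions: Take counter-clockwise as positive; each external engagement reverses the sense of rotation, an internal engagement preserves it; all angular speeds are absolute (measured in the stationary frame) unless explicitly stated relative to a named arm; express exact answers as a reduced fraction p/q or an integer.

recognized (axles ride arm R): planetary set, 31/30/91 teeth
ring teeth: 31 + 2·30 = 91
31(ω_sun−ω_arm) = −91(ω_ring−ω_arm),  ω_sun = 0, ω_ring = 1
31(0−ω_arm) = −91(1−ω_arm)  ⇒  122·ω_arm = 91  ⇒  ω_arm = 91/122
exact speed ratio = 91/122

91/122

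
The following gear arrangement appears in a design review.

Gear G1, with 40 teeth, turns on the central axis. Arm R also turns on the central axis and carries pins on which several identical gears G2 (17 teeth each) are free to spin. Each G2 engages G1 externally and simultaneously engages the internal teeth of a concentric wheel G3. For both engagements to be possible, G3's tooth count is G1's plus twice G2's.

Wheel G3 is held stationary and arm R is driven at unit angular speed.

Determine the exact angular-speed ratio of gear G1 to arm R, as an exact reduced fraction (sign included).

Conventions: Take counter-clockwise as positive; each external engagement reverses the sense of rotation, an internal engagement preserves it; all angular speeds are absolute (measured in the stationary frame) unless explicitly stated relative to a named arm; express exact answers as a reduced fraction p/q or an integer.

57/20

planetary set (40T centre, 17T on arm, 74T internal) — Willis relation
ring teeth: 40 + 2·17 = 74
40(ω_sun−ω_arm) = −74(ω_ring−ω_arm),  ω_ring = 0, ω_arm = 1
ω_sun = 1 − (74/40)(0−1) = 57/20
ω_out/ω_in = 57/20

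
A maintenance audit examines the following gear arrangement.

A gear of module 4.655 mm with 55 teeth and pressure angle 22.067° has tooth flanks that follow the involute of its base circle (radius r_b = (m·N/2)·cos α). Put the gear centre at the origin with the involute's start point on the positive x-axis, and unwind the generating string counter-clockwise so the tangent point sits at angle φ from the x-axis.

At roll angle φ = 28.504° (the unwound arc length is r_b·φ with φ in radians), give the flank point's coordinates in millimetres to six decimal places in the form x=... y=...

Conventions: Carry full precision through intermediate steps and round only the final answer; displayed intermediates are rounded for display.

x=132.419802 y=4.749568

recognized (one wheel, involute flank): single-mesh tooth geometry, m = 4.655, N = 55
pitch radius r_p = m·N/2 = 4.655·55/2 = 128.012500
base radius r_b = r_p·cos α = 128.012500·cos 22.067° = 118.634966
roll angle φ = 28.504° = 0.49748865 rad
x = r_b·(cos φ + φ·sin φ) = 132.419802
y = r_b·(sin φ − φ·cos φ) = 4.749568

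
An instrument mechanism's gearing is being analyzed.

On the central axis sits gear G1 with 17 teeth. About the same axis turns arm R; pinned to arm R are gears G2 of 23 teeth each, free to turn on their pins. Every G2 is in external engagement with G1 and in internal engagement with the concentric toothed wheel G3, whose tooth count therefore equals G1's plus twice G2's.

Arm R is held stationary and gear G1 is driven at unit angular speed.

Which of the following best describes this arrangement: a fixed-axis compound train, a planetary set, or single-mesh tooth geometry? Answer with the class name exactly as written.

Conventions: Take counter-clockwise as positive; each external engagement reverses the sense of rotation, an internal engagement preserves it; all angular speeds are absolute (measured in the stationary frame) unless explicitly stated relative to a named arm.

planetary set

topology: planetary set — G1 17T / G2 23T / G3 63T, arm = carrier (Willis)
classification: planetary set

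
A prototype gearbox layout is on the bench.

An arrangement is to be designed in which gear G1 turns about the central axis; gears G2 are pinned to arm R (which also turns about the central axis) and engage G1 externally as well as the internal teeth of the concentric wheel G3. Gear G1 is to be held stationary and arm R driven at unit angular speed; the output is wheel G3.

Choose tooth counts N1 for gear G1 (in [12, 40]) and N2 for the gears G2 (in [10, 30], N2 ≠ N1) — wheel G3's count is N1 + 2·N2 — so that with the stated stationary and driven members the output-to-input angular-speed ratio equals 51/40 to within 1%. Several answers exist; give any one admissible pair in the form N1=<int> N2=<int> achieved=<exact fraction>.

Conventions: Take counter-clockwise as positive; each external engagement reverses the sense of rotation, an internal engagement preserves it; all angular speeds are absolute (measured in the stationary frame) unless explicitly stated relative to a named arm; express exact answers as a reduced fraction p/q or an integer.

design class (target 51/40): planetary set
Willis with ω_sun = 0: ω_ring/ω_arm = (N1+N3)/N3; set equal to 51/40  ⇒  N3/N1 = 1/(51/40 − 1) = 40/11
N3 = N1 + 2·N2  ⇒  N2/N1 = (N3/N1 − 1)/2 = (40/11 − 1)/2 = 29/22
smallest multiple with N1 ≥ 12 and N2 ≥ 10: k = 1  ⇒  N1 = 1·22 = 22, N2 = 1·29 = 29 (N1 ≤ 40, N2 ≤ 30, N2 ≠ N1 ✓), N3 = 22 + 2·29 = 80
check: (N1+N3)/N3 with N1 = 22, N3 = 80 gives 51/40; |achieved − target| = 0 ≤ 51/4000 ✓

N1=22 N2=29 achieved=51/40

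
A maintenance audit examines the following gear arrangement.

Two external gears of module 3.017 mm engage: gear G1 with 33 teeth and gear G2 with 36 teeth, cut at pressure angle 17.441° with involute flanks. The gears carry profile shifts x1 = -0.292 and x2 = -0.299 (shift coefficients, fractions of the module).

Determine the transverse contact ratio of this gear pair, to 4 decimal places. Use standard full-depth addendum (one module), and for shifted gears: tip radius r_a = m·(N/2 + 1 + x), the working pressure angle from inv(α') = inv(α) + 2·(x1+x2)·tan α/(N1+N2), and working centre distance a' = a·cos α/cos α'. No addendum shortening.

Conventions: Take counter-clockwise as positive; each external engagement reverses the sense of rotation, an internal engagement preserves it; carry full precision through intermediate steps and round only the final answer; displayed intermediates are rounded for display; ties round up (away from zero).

2.1691

single-mesh involute tooth geometry (33T engaging 36T at module 3.017)
base radii: r_b1 = 47.491896, r_b2 = 51.809341
tip radii: r_a1 = 51.916536, r_a2 = 56.420917
inv(α') = inv(17.441°) + 2·(-0.292-0.299)·tan α/(33+36) = 0.00438235  ⇒  α' = 13.42304°
a' = a·cos α / cos α' = 104.0865·cos 17.441°/cos 13.42304° = 102.090072
action lengths: √(r_a1²−r_b1²) = 20.972518, √(r_a2²−r_b2²) = 22.340816
base pitch p_b = π·m·cos α = 9.042436
CR = (20.972518 + 22.340816 − 102.090072·sin 13.42304°)/9.042436 = 2.169132
contact ratio ≈ 2.1691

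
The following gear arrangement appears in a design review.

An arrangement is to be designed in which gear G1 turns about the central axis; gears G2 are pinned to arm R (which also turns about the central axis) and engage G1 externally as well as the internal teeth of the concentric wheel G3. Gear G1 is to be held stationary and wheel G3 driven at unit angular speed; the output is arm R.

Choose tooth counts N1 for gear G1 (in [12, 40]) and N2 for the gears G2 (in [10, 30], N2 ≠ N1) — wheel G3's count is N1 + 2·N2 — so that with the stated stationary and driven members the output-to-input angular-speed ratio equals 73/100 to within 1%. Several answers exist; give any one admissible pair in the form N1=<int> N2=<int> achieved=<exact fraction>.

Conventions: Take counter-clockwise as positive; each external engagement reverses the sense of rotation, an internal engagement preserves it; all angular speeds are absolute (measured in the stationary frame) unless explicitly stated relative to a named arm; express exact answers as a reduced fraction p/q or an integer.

planetary set to be sized for 73/100 (Willis relation)
Willis with ω_sun = 0: ω_arm/ω_ring = N3/(N1+N3); set equal to 73/100  ⇒  N3/N1 = (73/100)/(1 − 73/100) = 73/27
N3 = N1 + 2·N2  ⇒  N2/N1 = (N3/N1 − 1)/2 = (73/27 − 1)/2 = 23/27
smallest multiple with N1 ≥ 12 and N2 ≥ 10: k = 1  ⇒  N1 = 1·27 = 27, N2 = 1·23 = 23 (N1 ≤ 40, N2 ≤ 30, N2 ≠ N1 ✓), N3 = 27 + 2·23 = 73
check: N3/(N1+N3) with N1 = 27, N3 = 73 gives 73/100; |achieved − target| = 0 ≤ 73/10000 ✓

N1=27 N2=23 achieved=73/100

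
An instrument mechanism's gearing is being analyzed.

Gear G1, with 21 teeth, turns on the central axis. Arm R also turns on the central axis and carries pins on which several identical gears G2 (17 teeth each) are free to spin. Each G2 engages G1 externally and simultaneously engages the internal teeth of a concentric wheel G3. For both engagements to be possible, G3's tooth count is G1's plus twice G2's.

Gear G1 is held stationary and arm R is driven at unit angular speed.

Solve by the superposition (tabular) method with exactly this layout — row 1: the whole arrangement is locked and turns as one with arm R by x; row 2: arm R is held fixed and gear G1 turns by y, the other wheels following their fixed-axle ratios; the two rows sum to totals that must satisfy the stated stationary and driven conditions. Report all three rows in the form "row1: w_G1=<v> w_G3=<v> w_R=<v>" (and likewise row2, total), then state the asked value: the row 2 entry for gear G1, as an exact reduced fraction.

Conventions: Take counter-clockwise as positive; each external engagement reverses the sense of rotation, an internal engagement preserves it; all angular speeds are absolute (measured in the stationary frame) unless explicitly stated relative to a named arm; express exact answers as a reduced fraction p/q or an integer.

class = planetary set [G3 = 21+2·17 = 55; Willis about the carrier]
row 1 (train locked, turned with arm): all members turn x
row 2 — arm fixed, fixed-axis ratios: sun y, ring −(21/55)·y, arm 0
boundary: total ω_sun = x + y = 0 and total ω_arm = x = 1  ⇒  y = -1, x = 1
row 2 ring = −(21/55)·(-1) = 21/55
totals (row 1 + row 2): sun 1 + (-1) = 0, ring 1 + 21/55 = 76/55, arm 1 + 0 = 1
asked cell (row2, sun) = -1

row1: w_G1=1 w_G3=1 w_R=1
row2: w_G1=-1 w_G3=21/55 w_R=0
total: w_G1=0 w_G3=76/55 w_R=1
asked value: -1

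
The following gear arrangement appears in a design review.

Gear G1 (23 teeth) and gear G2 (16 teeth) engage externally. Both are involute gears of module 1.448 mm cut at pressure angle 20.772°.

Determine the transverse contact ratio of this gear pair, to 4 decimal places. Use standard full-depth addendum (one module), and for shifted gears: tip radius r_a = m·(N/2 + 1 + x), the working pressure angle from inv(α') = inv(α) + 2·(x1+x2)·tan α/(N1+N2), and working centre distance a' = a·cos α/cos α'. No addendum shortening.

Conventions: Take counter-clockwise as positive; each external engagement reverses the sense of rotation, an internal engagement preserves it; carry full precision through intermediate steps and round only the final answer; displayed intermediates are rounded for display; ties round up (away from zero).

topology: single-mesh involute geometry — m = 1.448, 23T/16T pair
base radii: r_b1 = 15.569605, r_b2 = 10.831030
tip radii: r_a1 = 18.100000, r_a2 = 13.032000
no profile shift: α' = α, a' = a
action lengths: √(r_a1²−r_b1²) = 9.230244, √(r_a2²−r_b2²) = 7.247194
base pitch p_b = π·m·cos α = 4.253335
CR = (9.230244 + 7.247194 − 28.236000·sin 20.77200°)/4.253335 = 1.519640
contact ratio ≈ 1.5196

1.5196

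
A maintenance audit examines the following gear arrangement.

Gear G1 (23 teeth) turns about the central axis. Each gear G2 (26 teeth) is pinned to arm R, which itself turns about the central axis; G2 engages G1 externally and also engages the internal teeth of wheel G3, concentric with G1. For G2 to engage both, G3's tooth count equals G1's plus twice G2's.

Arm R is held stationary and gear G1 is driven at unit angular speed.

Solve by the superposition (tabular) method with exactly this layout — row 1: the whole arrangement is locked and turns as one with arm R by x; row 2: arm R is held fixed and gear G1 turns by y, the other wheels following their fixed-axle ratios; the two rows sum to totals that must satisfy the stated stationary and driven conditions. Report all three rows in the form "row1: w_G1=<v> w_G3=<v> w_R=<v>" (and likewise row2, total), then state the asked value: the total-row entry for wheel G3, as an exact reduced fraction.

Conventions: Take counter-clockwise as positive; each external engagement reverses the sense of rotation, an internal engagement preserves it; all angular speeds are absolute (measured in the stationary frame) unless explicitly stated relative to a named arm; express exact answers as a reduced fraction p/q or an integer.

topology: planetary set — G1 23T / G2 26T / G3 75T, arm = carrier (Willis)
row 1: whole set turns with the arm by x
row 2 (arm held, sun turns y): ω_ring = −(23/75)·y, ω_arm = 0
boundary: total ω_arm = x = 0 and total ω_sun = x + y = 1  ⇒  y = 1, x = 0
row 2 ring = −(23/75)·1 = -23/75
totals (row 1 + row 2): sun 0 + 1 = 1, ring 0 + (-23/75) = -23/75, arm 0 + 0 = 0
asked cell (total, ring) = -23/75

row1: w_G1=0 w_G3=0 w_R=0
row2: w_G1=1 w_G3=-23/75 w_R=0
total: w_G1=1 w_G3=-23/75 w_R=0
asked value: -23/75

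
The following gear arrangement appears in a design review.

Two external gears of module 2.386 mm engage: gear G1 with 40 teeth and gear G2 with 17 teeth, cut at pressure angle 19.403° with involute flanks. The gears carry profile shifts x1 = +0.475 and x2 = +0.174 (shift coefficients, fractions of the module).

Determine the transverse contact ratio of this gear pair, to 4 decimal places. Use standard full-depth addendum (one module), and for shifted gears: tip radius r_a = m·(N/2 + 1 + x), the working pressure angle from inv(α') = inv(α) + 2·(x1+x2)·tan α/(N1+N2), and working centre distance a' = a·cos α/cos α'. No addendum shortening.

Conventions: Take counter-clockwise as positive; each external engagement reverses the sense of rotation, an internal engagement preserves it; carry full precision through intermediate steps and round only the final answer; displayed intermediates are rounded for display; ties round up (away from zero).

1.5282

class = single-mesh tooth geometry [involute pair 40T × 17T, m = 2.386]
base radii: r_b1 = 45.009755, r_b2 = 19.129146
tip radii: r_a1 = 51.239350, r_a2 = 23.082164
inv(α') = inv(19.403°) + 2·(+0.475+0.174)·tan α/(40+17) = 0.02158881  ⇒  α' = 22.52479°
a' = a·cos α / cos α' = 68.0010·cos 19.403°/cos 22.52479° = 69.435898
action lengths: √(r_a1²−r_b1²) = 24.486587, √(r_a2²−r_b2²) = 12.917510
base pitch p_b = π·m·cos α = 7.070116
CR = (24.486587 + 12.917510 − 69.435898·sin 22.52479°)/7.070116 = 1.528175
contact ratio ≈ 1.5282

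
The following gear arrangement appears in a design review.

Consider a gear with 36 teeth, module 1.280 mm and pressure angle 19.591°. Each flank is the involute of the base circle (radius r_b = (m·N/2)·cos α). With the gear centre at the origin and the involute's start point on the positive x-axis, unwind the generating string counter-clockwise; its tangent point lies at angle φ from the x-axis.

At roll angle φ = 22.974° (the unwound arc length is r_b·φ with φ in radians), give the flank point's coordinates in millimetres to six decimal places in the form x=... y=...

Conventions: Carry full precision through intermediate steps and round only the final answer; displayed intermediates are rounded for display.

x=23.381651 y=0.458993

class = single-mesh tooth geometry [base-circle involute, m = 1.280, 36T]
pitch radius r_p = m·N/2 = 1.280·36/2 = 23.040000
base radius r_b = r_p·cos α = 23.040000·cos 19.591° = 21.706217
roll angle φ = 22.974° = 0.40097194 rad
x = r_b·(cos φ + φ·sin φ) = 23.381651
y = r_b·(sin φ − φ·cos φ) = 0.458993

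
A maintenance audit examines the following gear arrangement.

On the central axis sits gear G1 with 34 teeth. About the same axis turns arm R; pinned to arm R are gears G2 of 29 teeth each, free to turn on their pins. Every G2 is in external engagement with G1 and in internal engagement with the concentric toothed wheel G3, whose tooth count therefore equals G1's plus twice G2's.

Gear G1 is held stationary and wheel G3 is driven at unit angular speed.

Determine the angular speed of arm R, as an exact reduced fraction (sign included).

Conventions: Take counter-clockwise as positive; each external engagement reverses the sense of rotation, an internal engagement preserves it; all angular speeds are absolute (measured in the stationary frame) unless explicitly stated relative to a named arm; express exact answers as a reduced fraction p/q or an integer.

46/63

recognized (axles ride arm R): planetary set, 34/29/92 teeth
ring teeth: 34 + 2·29 = 92
34(ω_sun−ω_arm) = −92(ω_ring−ω_arm),  ω_sun = 0, ω_ring = 1
34(0−ω_arm) = −92(1−ω_arm)  ⇒  126·ω_arm = 92  ⇒  ω_arm = 46/63
exact speed ratio = 46/63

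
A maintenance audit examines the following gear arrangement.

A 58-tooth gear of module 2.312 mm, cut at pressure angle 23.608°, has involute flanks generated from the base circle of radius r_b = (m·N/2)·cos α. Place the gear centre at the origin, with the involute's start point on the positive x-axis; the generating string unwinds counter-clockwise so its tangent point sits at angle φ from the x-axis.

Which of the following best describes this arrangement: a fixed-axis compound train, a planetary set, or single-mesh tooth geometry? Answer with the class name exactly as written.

single-mesh involute tooth geometry (58T wheel at module 2.312)
classification: single-mesh tooth geometry

single-mesh tooth geometry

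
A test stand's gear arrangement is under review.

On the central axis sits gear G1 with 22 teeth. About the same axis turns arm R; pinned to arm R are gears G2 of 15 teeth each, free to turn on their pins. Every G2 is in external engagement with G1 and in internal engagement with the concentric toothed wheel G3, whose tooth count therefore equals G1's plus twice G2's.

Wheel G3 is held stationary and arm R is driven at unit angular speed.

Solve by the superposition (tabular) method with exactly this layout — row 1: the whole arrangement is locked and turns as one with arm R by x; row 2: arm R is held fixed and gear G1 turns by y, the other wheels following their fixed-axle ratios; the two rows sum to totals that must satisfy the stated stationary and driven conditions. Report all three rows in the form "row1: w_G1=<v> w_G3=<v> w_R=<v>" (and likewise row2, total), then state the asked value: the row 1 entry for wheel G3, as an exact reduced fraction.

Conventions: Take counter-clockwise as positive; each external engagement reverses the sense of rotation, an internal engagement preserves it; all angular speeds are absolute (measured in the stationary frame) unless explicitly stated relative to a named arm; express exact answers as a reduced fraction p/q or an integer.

topology: planetary set — G1 22T / G2 15T / G3 52T, arm = carrier (Willis)
row 1: whole set turns with the arm by x
row 2: sun turns y, ring = −(22/52)·y, arm 0
boundary: total ω_ring = x − (22/52)·y = 0 and total ω_arm = x = 1  ⇒  y = 26/11, x = 1
row 2 ring = −(22/52)·26/11 = -1
totals (row 1 + row 2): sun 1 + 26/11 = 37/11, ring 1 + (-1) = 0, arm 1 + 0 = 1
asked cell (row1, ring) = 1

row1: w_G1=1 w_G3=1 w_R=1
row2: w_G1=26/11 w_G3=-1 w_R=0
total: w_G1=37/11 w_G3=0 w_R=1
asked value: 1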